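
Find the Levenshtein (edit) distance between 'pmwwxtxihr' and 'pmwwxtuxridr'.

Let D[i][j] be the edit distance between the first i characters of 'pmwwxtxihr' and the first j characters of 'pmwwxtuxridr', with D[i][0] = i, D[0][j] = j, and D[i][j] = D[i-1][j-1] if the characters match, else 1 + min(D[i-1][j], D[i][j-1], D[i-1][j-1]). Filling the table (rows: prefixes of 'pmwwxtxihr', columns: prefixes of 'pmwwxtuxridr'):
     ε  p  m  w  w  x  t  u  x  r  i  d  r
  ε  0  1  2  3  4  5  6  7  8  9 10 11 12
  p  1  0  1  2  3  4  5  6  7  8  9 10 11
  m  2  1  0  1  2  3  4  5  6  7  8  9 10
  w  3  2  1  0  1  2  3  4  5  6  7  8  9
  w  4  3  2  1  0  1  2  3  4  5  6  7  8
  x  5  4  3  2  1  0  1  2  3  4  5  6  7
  t  6  5  4  3  2  1  0  1  2  3  4  5  6
  x  7  6  5  4  3  2  1  1  1  2  3  4  5
  i  8  7  6  5  4  3  2  2  2  2  2  3  4
  h  9  8  7  6  5  4  3  3  3  3  3  3  4
  r 10  9  8  7  6  5  4  4  4  3  4  4  3
The bottom-right entry gives D[10][12] = 3, so no sequence of fewer than 3 edits works. Backtracking through the table gives one optimal edit sequence (3 edits):
  pmwwxtxihr → pmwwxtuxihr (ins u @7)
  pmwwxtuxihr → pmwwxtuxrihr (ins r @9)
  pmwwxtuxrihr → pmwwxtuxridr (sub h→d @11)
Edit distance = 3.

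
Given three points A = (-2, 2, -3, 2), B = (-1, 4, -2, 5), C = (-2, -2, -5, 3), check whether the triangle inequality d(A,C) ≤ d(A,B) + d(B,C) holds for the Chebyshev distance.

d(A,B) = max(1, 2, 1, 3) = 3, d(B,C) = max(1, 6, 3, 2) = 6, d(A,C) = max(0, 4, 2, 1) = 4.
d(A,C) = 4 ≤ 3 + 6 = 9. Triangle inequality is satisfied.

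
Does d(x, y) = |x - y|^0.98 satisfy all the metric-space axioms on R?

Yes. With 0 < p = 0.98 ≤ 1, d(x,y) = |x-y|^0.98 is a metric on R. Non-negativity and symmetry are immediate; |x-y|^0.98 = 0 ⟺ |x-y| = 0 ⟺ x = y. For the triangle inequality, the function t ↦ t^0.98 is subadditive on [0,∞) when p ≤ 1, so |x-z|^0.98 ≤ (|x-y| + |y-z|)^0.98 ≤ |x-y|^0.98 + |y-z|^0.98.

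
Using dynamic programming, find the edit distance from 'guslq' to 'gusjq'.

Let D[i][j] be the edit distance between the first i characters of 'guslq' and the first j characters of 'gusjq', with D[i][0] = i, D[0][j] = j, and D[i][j] = D[i-1][j-1] if the characters match, else 1 + min(D[i-1][j], D[i][j-1], D[i-1][j-1]). Filling the table (rows: prefixes of 'guslq', columns: prefixes of 'gusjq'):
     ε  g  u  s  j  q
  ε  0  1  2  3  4  5
  g  1  0  1  2  3  4
  u  2  1  0  1  2  3
  s  3  2  1  0  1  2
  l  4  3  2  1  1  2
  q  5  4  3  2  2  1
The bottom-right entry gives D[5][5] = 1, so no sequence of fewer than 1 edit works. Backtracking through the table gives one optimal edit sequence (1 edit):
  guslq → gusjq (sub l→j @4)
Edit distance = 1.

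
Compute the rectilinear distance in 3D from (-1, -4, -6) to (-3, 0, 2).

Σ|x_i - y_i| = |-1 - (-3)| + |-4 - 0| + |-6 - 2| = 2 + 4 + 8 = 14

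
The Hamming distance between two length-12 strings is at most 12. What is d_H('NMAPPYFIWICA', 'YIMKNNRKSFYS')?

Differing positions: 1, 2, 3, 4, 5, 6, 7, 8, 9, 10, 11, 12. Hamming distance = 12. The maximum possible Hamming distance for length-12 strings is 12, so d_H/12 = 12/12 = 1.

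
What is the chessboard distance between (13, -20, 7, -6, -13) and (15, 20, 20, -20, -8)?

max(|x_i - y_i|) = max(|13 - 15|, |-20 - 20|, |7 - 20|, |-6 - (-20)|, |-13 - (-8)|) = max(2, 40, 13, 14, 5) = 40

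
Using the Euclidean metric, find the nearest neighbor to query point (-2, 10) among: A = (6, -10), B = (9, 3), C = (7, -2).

Distances: d(A) ≈ 21.5407, d(B) ≈ 13.0384, d(C) = 15. Nearest: B = (9, 3) with distance 13.0384.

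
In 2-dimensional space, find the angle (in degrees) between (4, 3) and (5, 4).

With u = (4, 3), v = (5, 4):
u·v = 4·5 + 3·4 = 20 + 12 = 32.
|u| = √(4² + 3²) = √25, |v| = √(5² + 4²) = √41, so |u||v| = √(25·41) = √1025.
cos θ = (u·v)/(|u||v|) = 32/√1025 ≈ 0.999512
θ = arccos(0.999512) ≈ 1.79°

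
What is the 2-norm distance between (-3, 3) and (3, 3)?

(Σ|x_i - y_i|^2)^(1/2) = (|-3 - 3|^2 + |3 - 3|^2)^(1/2)
= (6^2 + 0^2)^(1/2) = (36 + 0)^(1/2) = (36)^(1/2) = 6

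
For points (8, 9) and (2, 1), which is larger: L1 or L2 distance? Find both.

L1 = |8 - 2| + |9 - 1| = 6 + 8 = 14
L2 = √(6² + 8²) = √100 = 10
L1 ≥ L2 always (equality iff movement is along one axis); L1 > L2 here.
Ratio L1/L2 = 14/10 = 1.4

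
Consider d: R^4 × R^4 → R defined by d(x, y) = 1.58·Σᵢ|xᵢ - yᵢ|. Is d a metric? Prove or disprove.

Yes. The L1 (Manhattan) norm induces a metric on R^4, and multiplying a metric by a positive constant 1.58 > 0 preserves all four axioms: non-negativity (1.58·||x-y|| ≥ 0), identity (1.58·||x-y|| = 0 ⟺ ||x-y|| = 0 ⟺ x = y), symmetry (||x-y|| = ||y-x||), and the triangle inequality (1.58·||x-z|| ≤ 1.58·||x-y|| + 1.58·||y-z||). So d is a metric.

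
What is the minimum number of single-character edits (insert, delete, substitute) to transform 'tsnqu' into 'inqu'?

Let D[i][j] be the edit distance between the first i characters of 'tsnqu' and the first j characters of 'inqu', with D[i][0] = i, D[0][j] = j, and D[i][j] = D[i-1][j-1] if the characters match, else 1 + min(D[i-1][j], D[i][j-1], D[i-1][j-1]). Filling the table (rows: prefixes of 'tsnqu', columns: prefixes of 'inqu'):
     ε  i  n  q  u
  ε  0  1  2  3  4
  t  1  1  2  3  4
  s  2  2  2  3  4
  n  3  3  2  3  4
  q  4  4  3  2  3
  u  5  5  4  3  2
The bottom-right entry gives D[5][4] = 2, so no sequence of fewer than 2 edits works. Backtracking through the table gives one optimal edit sequence (2 edits):
  tsnqu → snqu (del t @1)
  snqu → inqu (sub s→i @1)
Edit distance = 2.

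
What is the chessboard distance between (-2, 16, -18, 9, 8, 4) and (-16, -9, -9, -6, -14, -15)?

max(|x_i - y_i|) = max(|-2 - (-16)|, |16 - (-9)|, |-18 - (-9)|, |9 - (-6)|, |8 - (-14)|, |4 - (-15)|) = max(14, 25, 9, 15, 22, 19) = 25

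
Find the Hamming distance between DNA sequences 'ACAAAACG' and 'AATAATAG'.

Differing positions: 2, 3, 6, 7. Hamming distance = 4.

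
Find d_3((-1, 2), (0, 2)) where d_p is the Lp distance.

(Σ|x_i - y_i|^3)^(1/3) = (|-1 - 0|^3 + |2 - 2|^3)^(1/3)
= (1^3 + 0^3)^(1/3) = (1 + 0)^(1/3) = (1)^(1/3) = 1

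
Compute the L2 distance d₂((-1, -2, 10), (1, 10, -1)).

√(Σ(x_i - y_i)²) = √((-1 - 1)² + (-2 - 10)² + (10 - (-1))²)
= √((-2)² + (-12)² + 11²) = √(4 + 144 + 121) = √269 ≈ 16.4012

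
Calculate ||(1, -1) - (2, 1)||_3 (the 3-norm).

(Σ|x_i - y_i|^3)^(1/3) = (|1 - 2|^3 + |-1 - 1|^3)^(1/3)
= (1^3 + 2^3)^(1/3) = (1 + 8)^(1/3) = (9)^(1/3) ≈ 2.0801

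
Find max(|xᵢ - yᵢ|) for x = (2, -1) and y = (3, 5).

max(|x_i - y_i|) = max(|2 - 3|, |-1 - 5|) = max(1, 6) = 6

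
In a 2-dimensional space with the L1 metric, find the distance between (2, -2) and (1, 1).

Σ|x_i - y_i| = |2 - 1| + |-2 - 1| = 1 + 3 = 4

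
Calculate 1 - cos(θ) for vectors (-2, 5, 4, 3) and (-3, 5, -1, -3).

With u = (-2, 5, 4, 3), v = (-3, 5, -1, -3):
u·v = (-2)·(-3) + 5·5 + 4·(-1) + 3·(-3) = 6 + 25 + (-4) + (-9) = 18.
|u| = √((-2)² + 5² + 4² + 3²) = √54, |v| = √((-3)² + 5² + (-1)² + (-3)²) = √44, so |u||v| = √(54·44) = √2376.
cos θ = (u·v)/(|u||v|) = 18/√2376 ≈ 0.3693
Cosine distance = 1 - cos θ ≈ 1 - 0.3693 = 0.6307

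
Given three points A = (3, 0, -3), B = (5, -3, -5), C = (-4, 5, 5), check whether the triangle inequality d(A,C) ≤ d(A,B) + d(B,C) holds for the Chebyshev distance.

d(A,B) = max(2, 3, 2) = 3, d(B,C) = max(9, 8, 10) = 10, d(A,C) = max(7, 5, 8) = 8.
d(A,C) = 8 ≤ 3 + 10 = 13. Triangle inequality is satisfied.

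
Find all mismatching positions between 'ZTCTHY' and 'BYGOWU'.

Differing positions: 1, 2, 3, 4, 5, 6. Hamming distance = 6.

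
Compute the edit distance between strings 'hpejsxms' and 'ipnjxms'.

Let D[i][j] be the edit distance between the first i characters of 'hpejsxms' and the first j characters of 'ipnjxms', with D[i][0] = i, D[0][j] = j, and D[i][j] = D[i-1][j-1] if the characters match, else 1 + min(D[i-1][j], D[i][j-1], D[i-1][j-1]). Filling the table (rows: prefixes of 'hpejsxms', columns: prefixes of 'ipnjxms'):
     ε  i  p  n  j  x  m  s
  ε  0  1  2  3  4  5  6  7
  h  1  1  2  3  4  5  6  7
  p  2  2  1  2  3  4  5  6
  e  3  3  2  2  3  4  5  6
  j  4  4  3  3  2  3  4  5
  s  5  5  4  4  3  3  4  4
  x  6  6  5  5  4  3  4  5
  m  7  7  6  6  5  4  3  4
  s  8  8  7  7  6  5  4  3
The bottom-right entry gives D[8][7] = 3, so no sequence of fewer than 3 edits works. Backtracking through the table gives one optimal edit sequence (3 edits):
  hpejsxms → ipejsxms (sub h→i @1)
  ipejsxms → ipnjsxms (sub e→n @3)
  ipnjsxms → ipnjxms (del s @5)
Edit distance = 3.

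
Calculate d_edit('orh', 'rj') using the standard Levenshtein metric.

Let D[i][j] be the edit distance between the first i characters of 'orh' and the first j characters of 'rj', with D[i][0] = i, D[0][j] = j, and D[i][j] = D[i-1][j-1] if the characters match, else 1 + min(D[i-1][j], D[i][j-1], D[i-1][j-1]). Filling the table (rows: prefixes of 'orh', columns: prefixes of 'rj'):
     ε  r  j
  ε  0  1  2
  o  1  1  2
  r  2  1  2
  h  3  2  2
The bottom-right entry gives D[3][2] = 2, so no sequence of fewer than 2 edits works. Backtracking through the table gives one optimal edit sequence (2 edits):
  orh → rh (del o @1)
  rh → rj (sub h→j @2)
Edit distance = 2.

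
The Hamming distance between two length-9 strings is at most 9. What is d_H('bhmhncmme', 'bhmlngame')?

Differing positions: 4, 6, 7. Hamming distance = 3. The maximum possible Hamming distance for length-9 strings is 9, so d_H/9 = 3/9 ≈ 0.3333.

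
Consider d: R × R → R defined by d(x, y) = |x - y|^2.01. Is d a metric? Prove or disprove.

No. d(x,y) = |x-y|^2.01 fails the triangle inequality since p = 2.01 > 1. Counterexample: x = -2, y = 7, z = 14. d(x,z) = |-2 - 14|^2.01 = 16^2.01 ≈ 263.1971, but d(x,y) + d(y,z) = 9^2.01 + 7^2.01 ≈ 82.7994 + 49.9628 = 132.7622. Since 263.1971 > 132.7622, the triangle inequality is violated.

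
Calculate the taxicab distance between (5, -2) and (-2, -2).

Σ|x_i - y_i| = |5 - (-2)| + |-2 - (-2)| = 7 + 0 = 7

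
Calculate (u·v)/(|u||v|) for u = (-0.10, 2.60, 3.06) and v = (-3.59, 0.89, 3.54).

With u = (-0.10, 2.60, 3.06), v = (-3.59, 0.89, 3.54):
u·v = (-0.1)·(-3.59) + 2.6·0.89 + 3.06·3.54 = 0.359 + 2.314 + 10.8324 = 13.5054.
|u| = √((-0.1)² + 2.6² + 3.06²) = √(0.01 + 6.76 + 9.3636) = √16.1336, |v| = √((-3.59)² + 0.89² + 3.54²) = √(12.8881 + 0.7921 + 12.5316) = √26.2118.
cos θ = (u·v)/(|u||v|) = 13.5054/(√16.1336·√26.2118) ≈ 0.6567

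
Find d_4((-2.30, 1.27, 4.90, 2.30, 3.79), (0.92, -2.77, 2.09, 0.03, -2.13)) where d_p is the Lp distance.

(Σ|x_i - y_i|^4)^(1/4) = (|-2.3 - 0.92|^4 + |1.27 - (-2.77)|^4 + |4.9 - 2.09|^4 + |2.3 - 0.03|^4 + |3.79 - (-2.13)|^4)^(1/4)
= (3.22^4 + 4.04^4 + 2.81^4 + 2.27^4 + 5.92^4)^(1/4) ≈ (107.5037 + 266.3946 + 62.3484 + 26.5524 + 1228.2502)^(1/4) = (1691.0493)^(1/4) ≈ 6.4127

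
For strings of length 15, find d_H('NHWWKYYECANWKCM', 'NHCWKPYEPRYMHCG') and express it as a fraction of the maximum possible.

Differing positions: 3, 6, 9, 10, 11, 12, 13, 15. Hamming distance = 8. The maximum possible Hamming distance for length-15 strings is 15, so d_H/15 = 8/15 ≈ 0.5333.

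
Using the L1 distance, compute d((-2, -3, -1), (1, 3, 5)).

Σ|x_i - y_i| = |-2 - 1| + |-3 - 3| + |-1 - 5| = 3 + 6 + 6 = 15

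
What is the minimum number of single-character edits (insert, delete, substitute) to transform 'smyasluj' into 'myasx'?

Let D[i][j] be the edit distance between the first i characters of 'smyasluj' and the first j characters of 'myasx', with D[i][0] = i, D[0][j] = j, and D[i][j] = D[i-1][j-1] if the characters match, else 1 + min(D[i-1][j], D[i][j-1], D[i-1][j-1]). Filling the table (rows: prefixes of 'smyasluj', columns: prefixes of 'myasx'):
     ε  m  y  a  s  x
  ε  0  1  2  3  4  5
  s  1  1  2  3  3  4
  m  2  1  2  3  4  4
  y  3  2  1  2  3  4
  a  4  3  2  1  2  3
  s  5  4  3  2  1  2
  l  6  5  4  3  2  2
  u  7  6  5  4  3  3
  j  8  7  6  5  4  4
The bottom-right entry gives D[8][5] = 4, so no sequence of fewer than 4 edits works. Backtracking through the table gives one optimal edit sequence (4 edits):
  smyasluj → myasluj (del s @1)
  myasluj → myasuj (del l @5)
  myasuj → myasj (del u @5)
  myasj → myasx (sub j→x @5)
Edit distance = 4.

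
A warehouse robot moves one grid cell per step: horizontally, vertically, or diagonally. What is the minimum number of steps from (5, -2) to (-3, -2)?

max(|x_i - y_i|) = max(|5 - (-3)|, |-2 - (-2)|) = max(8, 0) = 8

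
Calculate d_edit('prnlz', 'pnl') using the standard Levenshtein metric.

Let D[i][j] be the edit distance between the first i characters of 'prnlz' and the first j characters of 'pnl', with D[i][0] = i, D[0][j] = j, and D[i][j] = D[i-1][j-1] if the characters match, else 1 + min(D[i-1][j], D[i][j-1], D[i-1][j-1]). Filling the table (rows: prefixes of 'prnlz', columns: prefixes of 'pnl'):
     ε  p  n  l
  ε  0  1  2  3
  p  1  0  1  2
  r  2  1  1  2
  n  3  2  1  2
  l  4  3  2  1
  z  5  4  3  2
The bottom-right entry gives D[5][3] = 2, so no sequence of fewer than 2 edits works. Backtracking through the table gives one optimal edit sequence (2 edits):
  prnlz → pnlz (del r @2)
  pnlz → pnl (del z @4)
Edit distance = 2.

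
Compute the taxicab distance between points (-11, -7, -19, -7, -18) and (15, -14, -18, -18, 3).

Σ|x_i - y_i| = |-11 - 15| + |-7 - (-14)| + |-19 - (-18)| + |-7 - (-18)| + |-18 - 3| = 26 + 7 + 1 + 11 + 21 = 66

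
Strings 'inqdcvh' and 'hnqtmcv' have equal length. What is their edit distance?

Let D[i][j] be the edit distance between the first i characters of 'inqdcvh' and the first j characters of 'hnqtmcv', with D[i][0] = i, D[0][j] = j, and D[i][j] = D[i-1][j-1] if the characters match, else 1 + min(D[i-1][j], D[i][j-1], D[i-1][j-1]). Filling the table (rows: prefixes of 'inqdcvh', columns: prefixes of 'hnqtmcv'):
     ε  h  n  q  t  m  c  v
  ε  0  1  2  3  4  5  6  7
  i  1  1  2  3  4  5  6  7
  n  2  2  1  2  3  4  5  6
  q  3  3  2  1  2  3  4  5
  d  4  4  3  2  2  3  4  5
  c  5  5  4  3  3  3  3  4
  v  6  6  5  4  4  4  4  3
  h  7  6  6  5  5  5  5  4
The bottom-right entry gives D[7][7] = 4, so no sequence of fewer than 4 edits works. Backtracking through the table gives one optimal edit sequence (4 edits):
  inqdcvh → hnqdcvh (sub i→h @1)
  hnqdcvh → hnqtdcvh (ins t @4)
  hnqtdcvh → hnqtmcvh (sub d→m @5)
  hnqtmcvh → hnqtmcv (del h @8)
Edit distance = 4.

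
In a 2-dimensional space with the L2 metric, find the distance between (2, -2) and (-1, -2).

(Σ|x_i - y_i|^2)^(1/2) = (|2 - (-1)|^2 + |-2 - (-2)|^2)^(1/2)
= (3^2 + 0^2)^(1/2) = (9 + 0)^(1/2) = (9)^(1/2) = 3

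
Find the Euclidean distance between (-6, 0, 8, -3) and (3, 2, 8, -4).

√(Σ(x_i - y_i)²) = √((-6 - 3)² + (0 - 2)² + (8 - 8)² + (-3 - (-4))²)
= √((-9)² + (-2)² + 0² + 1²) = √(81 + 4 + 0 + 1) = √86 ≈ 9.2736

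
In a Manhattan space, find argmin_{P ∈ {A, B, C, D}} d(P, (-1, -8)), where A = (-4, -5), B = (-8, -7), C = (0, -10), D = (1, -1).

Distances: d(A) = 6, d(B) = 8, d(C) = 3, d(D) = 9. Nearest: C = (0, -10) with distance 3.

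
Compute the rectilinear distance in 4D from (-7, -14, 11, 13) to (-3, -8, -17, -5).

Σ|x_i - y_i| = |-7 - (-3)| + |-14 - (-8)| + |11 - (-17)| + |13 - (-5)| = 4 + 6 + 28 + 18 = 56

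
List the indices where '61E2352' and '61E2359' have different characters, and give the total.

Differing positions: 7. Hamming distance = 1.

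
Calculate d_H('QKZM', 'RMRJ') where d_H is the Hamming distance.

Differing positions: 1, 2, 3, 4. Hamming distance = 4.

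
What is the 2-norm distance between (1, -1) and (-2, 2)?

(Σ|x_i - y_i|^2)^(1/2) = (|1 - (-2)|^2 + |-1 - 2|^2)^(1/2)
= (3^2 + 3^2)^(1/2) = (9 + 9)^(1/2) = (18)^(1/2) ≈ 4.2426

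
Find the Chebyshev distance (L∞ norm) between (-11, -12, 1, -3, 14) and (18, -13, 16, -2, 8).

max(|x_i - y_i|) = max(|-11 - 18|, |-12 - (-13)|, |1 - 16|, |-3 - (-2)|, |14 - 8|) = max(29, 1, 15, 1, 6) = 29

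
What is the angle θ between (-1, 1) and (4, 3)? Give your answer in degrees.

With u = (-1, 1), v = (4, 3):
u·v = (-1)·4 + 1·3 = (-4) + 3 = -1.
|u| = √((-1)² + 1²) = √2, |v| = √(4² + 3²) = √25, so |u||v| = √(2·25) = √50.
cos θ = (u·v)/(|u||v|) = -1/√50 ≈ -0.141421
θ = arccos(-0.141421) ≈ 98.13°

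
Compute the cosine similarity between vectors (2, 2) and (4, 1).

With u = (2, 2), v = (4, 1):
u·v = 2·4 + 2·1 = 8 + 2 = 10.
|u| = √(2² + 2²) = √8, |v| = √(4² + 1²) = √17, so |u||v| = √(8·17) = √136.
cos θ = (u·v)/(|u||v|) = 10/√136 ≈ 0.8575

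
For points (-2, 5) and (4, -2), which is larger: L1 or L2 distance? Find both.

L1 = |-2 - 4| + |5 - (-2)| = 6 + 7 = 13
L2 = √(6² + 7²) = √85 ≈ 9.2195
L1 ≥ L2 always (equality iff movement is along one axis); L1 > L2 here.
Ratio L1/L2 = 13/√85 ≈ 1.41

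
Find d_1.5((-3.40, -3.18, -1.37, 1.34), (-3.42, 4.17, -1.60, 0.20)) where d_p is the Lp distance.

(Σ|x_i - y_i|^1.5)^(1/1.5) = (|-3.4 - (-3.42)|^1.5 + |-3.18 - 4.17|^1.5 + |-1.37 - (-1.6)|^1.5 + |1.34 - 0.2|^1.5)^(1/1.5)
= (0.02^1.5 + 7.35^1.5 + 0.23^1.5 + 1.14^1.5)^(1/1.5) ≈ (0.0028 + 19.9265 + 0.1103 + 1.2172)^(1/1.5) = (21.2568)^(1/1.5) ≈ 7.6736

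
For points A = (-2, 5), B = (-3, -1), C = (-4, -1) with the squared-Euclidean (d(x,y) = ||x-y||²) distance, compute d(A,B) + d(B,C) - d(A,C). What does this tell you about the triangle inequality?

d(A,B) = 1² + 6² = 37, d(B,C) = 1² + 0² = 1, d(A,C) = 2² + 6² = 40.
d(A,B) + d(B,C) - d(A,C) = 37 + 1 - 40 = 38 - 40 = -2. This is < 0, so the triangle inequality FAILS for these points (squared-Euclidean is not a metric).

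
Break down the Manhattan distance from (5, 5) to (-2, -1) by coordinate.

Σ|x_i - y_i| = |5 - (-2)| + |5 - (-1)| = 7 + 6 = 13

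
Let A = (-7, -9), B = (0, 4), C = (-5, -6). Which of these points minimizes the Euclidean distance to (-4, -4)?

Distances: d(A) ≈ 5.831, d(B) ≈ 8.9443, d(C) ≈ 2.2361. Nearest: C = (-5, -6) with distance 2.2361.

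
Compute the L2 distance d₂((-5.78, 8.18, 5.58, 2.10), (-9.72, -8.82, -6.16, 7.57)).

√(Σ(x_i - y_i)²) = √((-5.78 - (-9.72))² + (8.18 - (-8.82))² + (5.58 - (-6.16))² + (2.1 - 7.57)²)
= √(3.94² + 17² + 11.74² + (-5.47)²) = √(15.5236 + 289 + 137.8276 + 29.9209) = √472.2721 ≈ 21.7318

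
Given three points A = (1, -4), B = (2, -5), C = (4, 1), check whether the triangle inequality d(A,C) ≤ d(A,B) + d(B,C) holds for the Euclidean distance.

d(A,B) = √(1² + 1²) = √2 ≈ 1.4142, d(B,C) = √(2² + 6²) = √40 ≈ 6.3246, d(A,C) = √(3² + 5²) = √34 ≈ 5.831.
d(A,C) ≈ 5.831 ≤ 1.4142 + 6.3246 = 7.7388. Triangle inequality is satisfied.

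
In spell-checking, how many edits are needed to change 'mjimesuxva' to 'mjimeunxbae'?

Let D[i][j] be the edit distance between the first i characters of 'mjimesuxva' and the first j characters of 'mjimeunxbae', with D[i][0] = i, D[0][j] = j, and D[i][j] = D[i-1][j-1] if the characters match, else 1 + min(D[i-1][j], D[i][j-1], D[i-1][j-1]). Filling the table (rows: prefixes of 'mjimesuxva', columns: prefixes of 'mjimeunxbae'):
     ε  m  j  i  m  e  u  n  x  b  a  e
  ε  0  1  2  3  4  5  6  7  8  9 10 11
  m  1  0  1  2  3  4  5  6  7  8  9 10
  j  2  1  0  1  2  3  4  5  6  7  8  9
  i  3  2  1  0  1  2  3  4  5  6  7  8
  m  4  3  2  1  0  1  2  3  4  5  6  7
  e  5  4  3  2  1  0  1  2  3  4  5  6
  s  6  5  4  3  2  1  1  2  3  4  5  6
  u  7  6  5  4  3  2  1  2  3  4  5  6
  x  8  7  6  5  4  3  2  2  2  3  4  5
  v  9  8  7  6  5  4  3  3  3  3  4  5
  a 10  9  8  7  6  5  4  4  4  4  3  4
The bottom-right entry gives D[10][11] = 4, so no sequence of fewer than 4 edits works. Backtracking through the table gives one optimal edit sequence (4 edits):
  mjimesuxva → mjimeuuxva (sub s→u @6)
  mjimeuuxva → mjimeunxva (sub u→n @7)
  mjimeunxva → mjimeunxba (sub v→b @9)
  mjimeunxba → mjimeunxbae (ins e @11)
Edit distance = 4.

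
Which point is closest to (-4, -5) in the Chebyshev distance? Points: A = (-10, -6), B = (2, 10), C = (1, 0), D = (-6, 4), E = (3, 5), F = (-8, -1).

Distances: d(A) = 6, d(B) = 15, d(C) = 5, d(D) = 9, d(E) = 10, d(F) = 4. Nearest: F = (-8, -1) with distance 4.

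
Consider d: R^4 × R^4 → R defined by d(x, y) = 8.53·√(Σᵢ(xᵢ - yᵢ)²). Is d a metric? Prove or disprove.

Yes. The L2 (Euclidean) norm induces a metric on R^4, and multiplying a metric by a positive constant 8.53 > 0 preserves all four axioms: non-negativity (8.53·||x-y|| ≥ 0), identity (8.53·||x-y|| = 0 ⟺ ||x-y|| = 0 ⟺ x = y), symmetry (||x-y|| = ||y-x||), and the triangle inequality (8.53·||x-z|| ≤ 8.53·||x-y|| + 8.53·||y-z||). So d is a metric.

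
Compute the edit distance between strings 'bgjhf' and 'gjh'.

Let D[i][j] be the edit distance between the first i characters of 'bgjhf' and the first j characters of 'gjh', with D[i][0] = i, D[0][j] = j, and D[i][j] = D[i-1][j-1] if the characters match, else 1 + min(D[i-1][j], D[i][j-1], D[i-1][j-1]). Filling the table (rows: prefixes of 'bgjhf', columns: prefixes of 'gjh'):
     ε  g  j  h
  ε  0  1  2  3
  b  1  1  2  3
  g  2  1  2  3
  j  3  2  1  2
  h  4  3  2  1
  f  5  4  3  2
The bottom-right entry gives D[5][3] = 2, so no sequence of fewer than 2 edits works. Backtracking through the table gives one optimal edit sequence (2 edits):
  bgjhf → gjhf (del b @1)
  gjhf → gjh (del f @4)
Edit distance = 2.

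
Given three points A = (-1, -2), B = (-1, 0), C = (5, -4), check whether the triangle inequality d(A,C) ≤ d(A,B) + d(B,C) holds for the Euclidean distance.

d(A,B) = √(0² + 2²) = √4 = 2, d(B,C) = √(6² + 4²) = √52 ≈ 7.2111, d(A,C) = √(6² + 2²) = √40 ≈ 6.3246.
d(A,C) ≈ 6.3246 ≤ 2 + 7.2111 = 9.2111. Triangle inequality is satisfied.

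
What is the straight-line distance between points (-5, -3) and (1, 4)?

√(Σ(x_i - y_i)²) = √((-5 - 1)² + (-3 - 4)²)
= √((-6)² + (-7)²) = √(36 + 49) = √85 ≈ 9.2195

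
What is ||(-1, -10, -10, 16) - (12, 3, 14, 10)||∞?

max(|x_i - y_i|) = max(|-1 - 12|, |-10 - 3|, |-10 - 14|, |16 - 10|) = max(13, 13, 24, 6) = 24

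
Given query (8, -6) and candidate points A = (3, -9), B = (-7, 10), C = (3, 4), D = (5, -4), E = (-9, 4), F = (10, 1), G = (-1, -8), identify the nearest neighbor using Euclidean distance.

Distances: d(A) ≈ 5.831, d(B) ≈ 21.9317, d(C) ≈ 11.1803, d(D) ≈ 3.6056, d(E) ≈ 19.7231, d(F) ≈ 7.2801, d(G) ≈ 9.2195. Nearest: D = (5, -4) with distance 3.6056.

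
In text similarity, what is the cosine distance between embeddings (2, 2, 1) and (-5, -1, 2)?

With u = (2, 2, 1), v = (-5, -1, 2):
u·v = 2·(-5) + 2·(-1) + 1·2 = (-10) + (-2) + 2 = -10.
|u| = √(2² + 2² + 1²) = √9, |v| = √((-5)² + (-1)² + 2²) = √30, so |u||v| = √(9·30) = √270.
cos θ = (u·v)/(|u||v|) = -10/√270 ≈ -0.6086
Cosine distance = 1 - cos θ ≈ 1 - (-0.6086) = 1.6086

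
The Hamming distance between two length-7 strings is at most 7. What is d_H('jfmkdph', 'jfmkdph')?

Differing positions: none. Hamming distance = 0. The maximum possible Hamming distance for length-7 strings is 7, so d_H/7 = 0/7 = 0.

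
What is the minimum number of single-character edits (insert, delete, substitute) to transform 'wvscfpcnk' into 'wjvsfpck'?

Let D[i][j] be the edit distance between the first i characters of 'wvscfpcnk' and the first j characters of 'wjvsfpck', with D[i][0] = i, D[0][j] = j, and D[i][j] = D[i-1][j-1] if the characters match, else 1 + min(D[i-1][j], D[i][j-1], D[i-1][j-1]). Filling the table (rows: prefixes of 'wvscfpcnk', columns: prefixes of 'wjvsfpck'):
     ε  w  j  v  s  f  p  c  k
  ε  0  1  2  3  4  5  6  7  8
  w  1  0  1  2  3  4  5  6  7
  v  2  1  1  1  2  3  4  5  6
  s  3  2  2  2  1  2  3  4  5
  c  4  3  3  3  2  2  3  3  4
  f  5  4  4  4  3  2  3  4  4
  p  6  5  5  5  4  3  2  3  4
  c  7  6  6  6  5  4  3  2  3
  n  8  7  7  7  6  5  4  3  3
  k  9  8  8  8  7  6  5  4  3
The bottom-right entry gives D[9][8] = 3, so no sequence of fewer than 3 edits works. Backtracking through the table gives one optimal edit sequence (3 edits):
  wvscfpcnk → wjvscfpcnk (ins j @2)
  wjvscfpcnk → wjvsfpcnk (del c @5)
  wjvsfpcnk → wjvsfpck (del n @8)
Edit distance = 3.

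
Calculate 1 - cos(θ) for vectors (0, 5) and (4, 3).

With u = (0, 5), v = (4, 3):
u·v = 0·4 + 5·3 = 0 + 15 = 15.
|u| = √(0² + 5²) = √25, |v| = √(4² + 3²) = √25, so |u||v| = √(25·25) = √625 = 25.
cos θ = (u·v)/(|u||v|) = 15/25 = 0.6
Cosine distance = 1 - cos θ = 1 - 0.6 = 0.4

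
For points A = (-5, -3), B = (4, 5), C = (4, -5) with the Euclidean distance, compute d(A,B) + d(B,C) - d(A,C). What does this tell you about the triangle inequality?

d(A,B) = √(9² + 8²) = √145 ≈ 12.0416, d(B,C) = √(0² + 10²) = √100 = 10, d(A,C) = √(9² + 2²) = √85 ≈ 9.2195.
d(A,B) + d(B,C) - d(A,C) = 12.0416 + 10 - 9.2195 = 22.0416 - 9.2195 = 12.8221 (to 4 decimal places). This is ≥ 0, so the triangle inequality holds for these points.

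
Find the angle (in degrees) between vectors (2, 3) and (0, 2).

With u = (2, 3), v = (0, 2):
u·v = 2·0 + 3·2 = 0 + 6 = 6.
|u| = √(2² + 3²) = √13, |v| = √(0² + 2²) = √4, so |u||v| = √(13·4) = √52.
cos θ = (u·v)/(|u||v|) = 6/√52 ≈ 0.83205
θ = arccos(0.83205) ≈ 33.69°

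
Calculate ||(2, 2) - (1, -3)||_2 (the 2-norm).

(Σ|x_i - y_i|^2)^(1/2) = (|2 - 1|^2 + |2 - (-3)|^2)^(1/2)
= (1^2 + 5^2)^(1/2) = (1 + 25)^(1/2) = (26)^(1/2) ≈ 5.099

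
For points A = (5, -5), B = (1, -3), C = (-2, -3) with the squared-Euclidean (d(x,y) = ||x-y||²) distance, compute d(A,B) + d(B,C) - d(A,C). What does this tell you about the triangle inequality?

d(A,B) = 4² + 2² = 20, d(B,C) = 3² + 0² = 9, d(A,C) = 7² + 2² = 53.
d(A,B) + d(B,C) - d(A,C) = 20 + 9 - 53 = 29 - 53 = -24. This is < 0, so the triangle inequality FAILS for these points (squared-Euclidean is not a metric).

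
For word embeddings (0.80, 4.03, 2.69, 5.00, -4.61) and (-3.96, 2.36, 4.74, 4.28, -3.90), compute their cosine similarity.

With u = (0.80, 4.03, 2.69, 5.00, -4.61), v = (-3.96, 2.36, 4.74, 4.28, -3.90):
u·v = 0.8·(-3.96) + 4.03·2.36 + 2.69·4.74 + 5·4.28 + (-4.61)·(-3.9) = (-3.168) + 9.5108 + 12.7506 + 21.4 + 17.979 = 58.4724.
|u| = √(0.8² + 4.03² + 2.69² + 5² + (-4.61)²) = √(0.64 + 16.2409 + 7.2361 + 25 + 21.2521) = √70.3691, |v| = √((-3.96)² + 2.36² + 4.74² + 4.28² + (-3.9)²) = √(15.6816 + 5.5696 + 22.4676 + 18.3184 + 15.21) = √77.2472.
cos θ = (u·v)/(|u||v|) = 58.4724/(√70.3691·√77.2472) ≈ 0.7931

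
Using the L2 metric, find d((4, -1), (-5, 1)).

√(Σ(x_i - y_i)²) = √((4 - (-5))² + (-1 - 1)²)
= √(9² + (-2)²) = √(81 + 4) = √85 ≈ 9.2195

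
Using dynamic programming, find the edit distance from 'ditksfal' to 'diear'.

Let D[i][j] be the edit distance between the first i characters of 'ditksfal' and the first j characters of 'diear', with D[i][0] = i, D[0][j] = j, and D[i][j] = D[i-1][j-1] if the characters match, else 1 + min(D[i-1][j], D[i][j-1], D[i-1][j-1]). Filling the table (rows: prefixes of 'ditksfal', columns: prefixes of 'diear'):
     ε  d  i  e  a  r
  ε  0  1  2  3  4  5
  d  1  0  1  2  3  4
  i  2  1  0  1  2  3
  t  3  2  1  1  2  3
  k  4  3  2  2  2  3
  s  5  4  3  3  3  3
  f  6  5  4  4  4  4
  a  7  6  5  5  4  5
  l  8  7  6  6  5  5
The bottom-right entry gives D[8][5] = 5, so no sequence of fewer than 5 edits works. Backtracking through the table gives one optimal edit sequence (5 edits):
  ditksfal → diksfal (del t @3)
  diksfal → disfal (del k @3)
  disfal → difal (del s @3)
  difal → dieal (sub f→e @3)
  dieal → diear (sub l→r @5)
Edit distance = 5.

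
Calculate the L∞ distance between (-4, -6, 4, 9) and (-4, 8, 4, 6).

max(|x_i - y_i|) = max(|-4 - (-4)|, |-6 - 8|, |4 - 4|, |9 - 6|) = max(0, 14, 0, 3) = 14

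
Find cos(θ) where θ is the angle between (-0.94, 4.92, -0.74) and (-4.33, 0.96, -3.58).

With u = (-0.94, 4.92, -0.74), v = (-4.33, 0.96, -3.58):
u·v = (-0.94)·(-4.33) + 4.92·0.96 + (-0.74)·(-3.58) = 4.0702 + 4.7232 + 2.6492 = 11.4426.
|u| = √((-0.94)² + 4.92² + (-0.74)²) = √(0.8836 + 24.2064 + 0.5476) = √25.6376, |v| = √((-4.33)² + 0.96² + (-3.58)²) = √(18.7489 + 0.9216 + 12.8164) = √32.4869.
cos θ = (u·v)/(|u||v|) = 11.4426/(√25.6376·√32.4869) ≈ 0.3965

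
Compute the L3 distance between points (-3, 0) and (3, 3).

(Σ|x_i - y_i|^3)^(1/3) = (|-3 - 3|^3 + |0 - 3|^3)^(1/3)
= (6^3 + 3^3)^(1/3) = (216 + 27)^(1/3) = (243)^(1/3) ≈ 6.2403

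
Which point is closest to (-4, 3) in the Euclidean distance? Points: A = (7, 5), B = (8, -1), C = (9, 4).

Distances: d(A) ≈ 11.1803, d(B) ≈ 12.6491, d(C) ≈ 13.0384. Nearest: A = (7, 5) with distance 11.1803.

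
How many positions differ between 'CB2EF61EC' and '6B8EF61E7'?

Differing positions: 1, 3, 9. Hamming distance = 3.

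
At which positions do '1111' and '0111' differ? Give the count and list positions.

Differing positions: 1. Hamming distance = 1.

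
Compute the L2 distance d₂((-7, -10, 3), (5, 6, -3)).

√(Σ(x_i - y_i)²) = √((-7 - 5)² + (-10 - 6)² + (3 - (-3))²)
= √((-12)² + (-16)² + 6²) = √(144 + 256 + 36) = √436 ≈ 20.8806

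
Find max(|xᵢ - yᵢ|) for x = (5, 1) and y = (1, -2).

max(|x_i - y_i|) = max(|5 - 1|, |1 - (-2)|) = max(4, 3) = 4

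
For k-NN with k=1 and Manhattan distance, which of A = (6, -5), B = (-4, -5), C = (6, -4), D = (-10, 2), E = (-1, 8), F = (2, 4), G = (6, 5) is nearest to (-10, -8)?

Distances: d(A) = 19, d(B) = 9, d(C) = 20, d(D) = 10, d(E) = 25, d(F) = 24, d(G) = 29. Nearest: B = (-4, -5) with distance 9.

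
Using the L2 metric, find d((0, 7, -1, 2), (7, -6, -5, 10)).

√(Σ(x_i - y_i)²) = √((0 - 7)² + (7 - (-6))² + (-1 - (-5))² + (2 - 10)²)
= √((-7)² + 13² + 4² + (-8)²) = √(49 + 169 + 16 + 64) = √298 ≈ 17.2627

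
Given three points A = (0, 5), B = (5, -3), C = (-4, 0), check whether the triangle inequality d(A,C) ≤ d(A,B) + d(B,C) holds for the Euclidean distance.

d(A,B) = √(5² + 8²) = √89 ≈ 9.434, d(B,C) = √(9² + 3²) = √90 ≈ 9.4868, d(A,C) = √(4² + 5²) = √41 ≈ 6.4031.
d(A,C) ≈ 6.4031 ≤ 9.434 + 9.4868 = 18.9208. Triangle inequality is satisfied.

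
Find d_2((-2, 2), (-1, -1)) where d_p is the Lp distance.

(Σ|x_i - y_i|^2)^(1/2) = (|-2 - (-1)|^2 + |2 - (-1)|^2)^(1/2)
= (1^2 + 3^2)^(1/2) = (1 + 9)^(1/2) = (10)^(1/2) ≈ 3.1623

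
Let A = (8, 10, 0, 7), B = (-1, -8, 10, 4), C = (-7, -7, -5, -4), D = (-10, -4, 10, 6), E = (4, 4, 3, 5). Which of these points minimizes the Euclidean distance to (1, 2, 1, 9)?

Distances: d(A) ≈ 10.8628, d(B) ≈ 14.4914, d(C) ≈ 18.7083, d(D) ≈ 15.7162, d(E) ≈ 5.7446. Nearest: E = (4, 4, 3, 5) with distance 5.7446.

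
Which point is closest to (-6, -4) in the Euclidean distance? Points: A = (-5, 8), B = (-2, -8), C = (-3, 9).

Distances: d(A) ≈ 12.0416, d(B) ≈ 5.6569, d(C) ≈ 13.3417. Nearest: B = (-2, -8) with distance 5.6569.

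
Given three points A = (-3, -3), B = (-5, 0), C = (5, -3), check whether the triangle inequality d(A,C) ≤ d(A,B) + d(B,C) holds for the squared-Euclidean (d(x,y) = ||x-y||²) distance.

d(A,B) = 2² + 3² = 13, d(B,C) = 10² + 3² = 109, d(A,C) = 8² + 0² = 64.
d(A,C) = 64 ≤ 13 + 109 = 122. Triangle inequality is satisfied.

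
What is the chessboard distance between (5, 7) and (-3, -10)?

max(|x_i - y_i|) = max(|5 - (-3)|, |7 - (-10)|) = max(8, 17) = 17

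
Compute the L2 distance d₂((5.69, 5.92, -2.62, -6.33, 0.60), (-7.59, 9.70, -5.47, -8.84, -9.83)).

√(Σ(x_i - y_i)²) = √((5.69 - (-7.59))² + (5.92 - 9.7)² + (-2.62 - (-5.47))² + (-6.33 - (-8.84))² + (0.6 - (-9.83))²)
= √(13.28² + (-3.78)² + 2.85² + 2.51² + 10.43²) = √(176.3584 + 14.2884 + 8.1225 + 6.3001 + 108.7849) = √313.8543 ≈ 17.7159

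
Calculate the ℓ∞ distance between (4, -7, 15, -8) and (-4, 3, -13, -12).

max(|x_i - y_i|) = max(|4 - (-4)|, |-7 - 3|, |15 - (-13)|, |-8 - (-12)|) = max(8, 10, 28, 4) = 28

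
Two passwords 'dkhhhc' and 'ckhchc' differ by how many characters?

Differing positions: 1, 4. Hamming distance = 2.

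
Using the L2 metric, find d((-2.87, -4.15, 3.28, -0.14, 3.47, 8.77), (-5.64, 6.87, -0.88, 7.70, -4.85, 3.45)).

√(Σ(x_i - y_i)²) = √((-2.87 - (-5.64))² + (-4.15 - 6.87)² + (3.28 - (-0.88))² + (-0.14 - 7.7)² + (3.47 - (-4.85))² + (8.77 - 3.45)²)
= √(2.77² + (-11.02)² + 4.16² + (-7.84)² + 8.32² + 5.32²) = √(7.6729 + 121.4404 + 17.3056 + 61.4656 + 69.2224 + 28.3024) = √305.4093 ≈ 17.476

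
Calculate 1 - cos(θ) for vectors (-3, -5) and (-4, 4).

With u = (-3, -5), v = (-4, 4):
u·v = (-3)·(-4) + (-5)·4 = 12 + (-20) = -8.
|u| = √((-3)² + (-5)²) = √34, |v| = √((-4)² + 4²) = √32, so |u||v| = √(34·32) = √1088.
cos θ = (u·v)/(|u||v|) = -8/√1088 ≈ -0.2425
Cosine distance = 1 - cos θ ≈ 1 - (-0.2425) = 1.2425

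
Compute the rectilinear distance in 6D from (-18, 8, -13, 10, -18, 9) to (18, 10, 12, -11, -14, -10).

Σ|x_i - y_i| = |-18 - 18| + |8 - 10| + |-13 - 12| + |10 - (-11)| + |-18 - (-14)| + |9 - (-10)| = 36 + 2 + 25 + 21 + 4 + 19 = 107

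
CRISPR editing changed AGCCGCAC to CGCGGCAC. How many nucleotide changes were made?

Differing positions: 1, 4. Hamming distance = 2.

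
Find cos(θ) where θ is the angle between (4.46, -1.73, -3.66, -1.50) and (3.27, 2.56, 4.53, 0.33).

With u = (4.46, -1.73, -3.66, -1.50), v = (3.27, 2.56, 4.53, 0.33):
u·v = 4.46·3.27 + (-1.73)·2.56 + (-3.66)·4.53 + (-1.5)·0.33 = 14.5842 + (-4.4288) + (-16.5798) + (-0.495) = -6.9194.
|u| = √(4.46² + (-1.73)² + (-3.66)² + (-1.5)²) = √(19.8916 + 2.9929 + 13.3956 + 2.25) = √38.5301, |v| = √(3.27² + 2.56² + 4.53² + 0.33²) = √(10.6929 + 6.5536 + 20.5209 + 0.1089) = √37.8763.
cos θ = (u·v)/(|u||v|) = -6.9194/(√38.5301·√37.8763) ≈ -0.1811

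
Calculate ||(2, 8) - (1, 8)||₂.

√(Σ(x_i - y_i)²) = √((2 - 1)² + (8 - 8)²)
= √(1² + 0²) = √(1 + 0) = √1 = 1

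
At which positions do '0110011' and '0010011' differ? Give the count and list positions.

Differing positions: 2. Hamming distance = 1.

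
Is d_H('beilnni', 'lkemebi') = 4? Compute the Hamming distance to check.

Differing positions: 1, 2, 3, 4, 5, 6. Hamming distance = 6, so the claim that d_H = 4 is false.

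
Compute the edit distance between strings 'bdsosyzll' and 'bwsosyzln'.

Let D[i][j] be the edit distance between the first i characters of 'bdsosyzll' and the first j characters of 'bwsosyzln', with D[i][0] = i, D[0][j] = j, and D[i][j] = D[i-1][j-1] if the characters match, else 1 + min(D[i-1][j], D[i][j-1], D[i-1][j-1]). Filling the table (rows: prefixes of 'bdsosyzll', columns: prefixes of 'bwsosyzln'):
     ε  b  w  s  o  s  y  z  l  n
  ε  0  1  2  3  4  5  6  7  8  9
  b  1  0  1  2  3  4  5  6  7  8
  d  2  1  1  2  3  4  5  6  7  8
  s  3  2  2  1  2  3  4  5  6  7
  o  4  3  3  2  1  2  3  4  5  6
  s  5  4  4  3  2  1  2  3  4  5
  y  6  5  5  4  3  2  1  2  3  4
  z  7  6  6  5  4  3  2  1  2  3
  l  8  7  7  6  5  4  3  2  1  2
  l  9  8  8  7  6  5  4  3  2  2
The bottom-right entry gives D[9][9] = 2, so no sequence of fewer than 2 edits works. Backtracking through the table gives one optimal edit sequence (2 edits):
  bdsosyzll → bwsosyzll (sub d→w @2)
  bwsosyzll → bwsosyzln (sub l→n @9)
Edit distance = 2.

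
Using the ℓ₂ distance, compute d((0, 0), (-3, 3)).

(Σ|x_i - y_i|^2)^(1/2) = (|0 - (-3)|^2 + |0 - 3|^2)^(1/2)
= (3^2 + 3^2)^(1/2) = (9 + 9)^(1/2) = (18)^(1/2) ≈ 4.2426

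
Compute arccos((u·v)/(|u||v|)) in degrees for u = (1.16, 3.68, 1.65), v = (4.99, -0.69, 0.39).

With u = (1.16, 3.68, 1.65), v = (4.99, -0.69, 0.39):
u·v = 1.16·4.99 + 3.68·(-0.69) + 1.65·0.39 = 5.7884 + (-2.5392) + 0.6435 = 3.8927.
|u| = √(1.16² + 3.68² + 1.65²) = √(1.3456 + 13.5424 + 2.7225) = √17.6105, |v| = √(4.99² + (-0.69)² + 0.39²) = √(24.9001 + 0.4761 + 0.1521) = √25.5283.
cos θ = (u·v)/(|u||v|) = 3.8927/(√17.6105·√25.5283) ≈ 0.183592
θ = arccos(0.183592) ≈ 79.42°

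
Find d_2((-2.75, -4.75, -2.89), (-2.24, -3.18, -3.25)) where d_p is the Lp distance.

(Σ|x_i - y_i|^2)^(1/2) = (|-2.75 - (-2.24)|^2 + |-4.75 - (-3.18)|^2 + |-2.89 - (-3.25)|^2)^(1/2)
= (0.51^2 + 1.57^2 + 0.36^2)^(1/2) = (0.2601 + 2.4649 + 0.1296)^(1/2) = (2.8546)^(1/2) ≈ 1.6896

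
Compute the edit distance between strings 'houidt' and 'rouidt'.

Let D[i][j] be the edit distance between the first i characters of 'houidt' and the first j characters of 'rouidt', with D[i][0] = i, D[0][j] = j, and D[i][j] = D[i-1][j-1] if the characters match, else 1 + min(D[i-1][j], D[i][j-1], D[i-1][j-1]). Filling the table (rows: prefixes of 'houidt', columns: prefixes of 'rouidt'):
     ε  r  o  u  i  d  t
  ε  0  1  2  3  4  5  6
  h  1  1  2  3  4  5  6
  o  2  2  1  2  3  4  5
  u  3  3  2  1  2  3  4
  i  4  4  3  2  1  2  3
  d  5  5  4  3  2  1  2
  t  6  6  5  4  3  2  1
The bottom-right entry gives D[6][6] = 1, so no sequence of fewer than 1 edit works. Backtracking through the table gives one optimal edit sequence (1 edit):
  houidt → rouidt (sub h→r @1)
Edit distance = 1.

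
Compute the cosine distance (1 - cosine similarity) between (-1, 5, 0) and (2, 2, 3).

With u = (-1, 5, 0), v = (2, 2, 3):
u·v = (-1)·2 + 5·2 + 0·3 = (-2) + 10 + 0 = 8.
|u| = √((-1)² + 5² + 0²) = √26, |v| = √(2² + 2² + 3²) = √17, so |u||v| = √(26·17) = √442.
cos θ = (u·v)/(|u||v|) = 8/√442 ≈ 0.3805
Cosine distance = 1 - cos θ ≈ 1 - 0.3805 = 0.6195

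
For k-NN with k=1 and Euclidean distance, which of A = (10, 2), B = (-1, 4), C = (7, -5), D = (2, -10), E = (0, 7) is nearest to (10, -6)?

Distances: d(A) = 8, d(B) ≈ 14.8661, d(C) ≈ 3.1623, d(D) ≈ 8.9443, d(E) ≈ 16.4012. Nearest: C = (7, -5) with distance 3.1623.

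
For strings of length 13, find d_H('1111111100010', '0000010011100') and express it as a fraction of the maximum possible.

Differing positions: 1, 2, 3, 4, 5, 7, 8, 9, 10, 11, 12. Hamming distance = 11. The maximum possible Hamming distance for length-13 strings is 13, so d_H/13 = 11/13 ≈ 0.8462.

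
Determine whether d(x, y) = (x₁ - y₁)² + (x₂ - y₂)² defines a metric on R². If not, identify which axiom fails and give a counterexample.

No. The squared Euclidean distance fails the triangle inequality. Counterexample: x = (0, 0), y = (5, 3), z = (10, 6). d(x,z) = 10² + 6² = 136, but d(x,y) + d(y,z) = (5² + 3²) + (5² + 3²) = 34 + 34 = 68. Since 136 > 68, the triangle inequality is violated. (Note: √d, the ordinary Euclidean distance, IS a metric.)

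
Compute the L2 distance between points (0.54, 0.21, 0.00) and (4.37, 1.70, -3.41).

(Σ|x_i - y_i|^2)^(1/2) = (|0.54 - 4.37|^2 + |0.21 - 1.7|^2 + |0 - (-3.41)|^2)^(1/2)
= (3.83^2 + 1.49^2 + 3.41^2)^(1/2) = (14.6689 + 2.2201 + 11.6281)^(1/2) = (28.5171)^(1/2) ≈ 5.3401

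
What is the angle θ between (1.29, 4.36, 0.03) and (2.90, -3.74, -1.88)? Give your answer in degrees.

With u = (1.29, 4.36, 0.03), v = (2.90, -3.74, -1.88):
u·v = 1.29·2.9 + 4.36·(-3.74) + 0.03·(-1.88) = 3.741 + (-16.3064) + (-0.0564) = -12.6218.
|u| = √(1.29² + 4.36² + 0.03²) = √(1.6641 + 19.0096 + 0.0009) = √20.6746, |v| = √(2.9² + (-3.74)² + (-1.88)²) = √(8.41 + 13.9876 + 3.5344) = √25.932.
cos θ = (u·v)/(|u||v|) = -12.6218/(√20.6746·√25.932) ≈ -0.545111
θ = arccos(-0.545111) ≈ 123.03°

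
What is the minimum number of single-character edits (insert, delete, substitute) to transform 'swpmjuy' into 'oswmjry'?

Let D[i][j] be the edit distance between the first i characters of 'swpmjuy' and the first j characters of 'oswmjry', with D[i][0] = i, D[0][j] = j, and D[i][j] = D[i-1][j-1] if the characters match, else 1 + min(D[i-1][j], D[i][j-1], D[i-1][j-1]). Filling the table (rows: prefixes of 'swpmjuy', columns: prefixes of 'oswmjry'):
     ε  o  s  w  m  j  r  y
  ε  0  1  2  3  4  5  6  7
  s  1  1  1  2  3  4  5  6
  w  2  2  2  1  2  3  4  5
  p  3  3  3  2  2  3  4  5
  m  4  4  4  3  2  3  4  5
  j  5  5  5  4  3  2  3  4
  u  6  6  6  5  4  3  3  4
  y  7  7  7  6  5  4  4  3
The bottom-right entry gives D[7][7] = 3, so no sequence of fewer than 3 edits works. Backtracking through the table gives one optimal edit sequence (3 edits):
  swpmjuy → oswpmjuy (ins o @1)
  oswpmjuy → oswmjuy (del p @4)
  oswmjuy → oswmjry (sub u→r @6)
Edit distance = 3.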